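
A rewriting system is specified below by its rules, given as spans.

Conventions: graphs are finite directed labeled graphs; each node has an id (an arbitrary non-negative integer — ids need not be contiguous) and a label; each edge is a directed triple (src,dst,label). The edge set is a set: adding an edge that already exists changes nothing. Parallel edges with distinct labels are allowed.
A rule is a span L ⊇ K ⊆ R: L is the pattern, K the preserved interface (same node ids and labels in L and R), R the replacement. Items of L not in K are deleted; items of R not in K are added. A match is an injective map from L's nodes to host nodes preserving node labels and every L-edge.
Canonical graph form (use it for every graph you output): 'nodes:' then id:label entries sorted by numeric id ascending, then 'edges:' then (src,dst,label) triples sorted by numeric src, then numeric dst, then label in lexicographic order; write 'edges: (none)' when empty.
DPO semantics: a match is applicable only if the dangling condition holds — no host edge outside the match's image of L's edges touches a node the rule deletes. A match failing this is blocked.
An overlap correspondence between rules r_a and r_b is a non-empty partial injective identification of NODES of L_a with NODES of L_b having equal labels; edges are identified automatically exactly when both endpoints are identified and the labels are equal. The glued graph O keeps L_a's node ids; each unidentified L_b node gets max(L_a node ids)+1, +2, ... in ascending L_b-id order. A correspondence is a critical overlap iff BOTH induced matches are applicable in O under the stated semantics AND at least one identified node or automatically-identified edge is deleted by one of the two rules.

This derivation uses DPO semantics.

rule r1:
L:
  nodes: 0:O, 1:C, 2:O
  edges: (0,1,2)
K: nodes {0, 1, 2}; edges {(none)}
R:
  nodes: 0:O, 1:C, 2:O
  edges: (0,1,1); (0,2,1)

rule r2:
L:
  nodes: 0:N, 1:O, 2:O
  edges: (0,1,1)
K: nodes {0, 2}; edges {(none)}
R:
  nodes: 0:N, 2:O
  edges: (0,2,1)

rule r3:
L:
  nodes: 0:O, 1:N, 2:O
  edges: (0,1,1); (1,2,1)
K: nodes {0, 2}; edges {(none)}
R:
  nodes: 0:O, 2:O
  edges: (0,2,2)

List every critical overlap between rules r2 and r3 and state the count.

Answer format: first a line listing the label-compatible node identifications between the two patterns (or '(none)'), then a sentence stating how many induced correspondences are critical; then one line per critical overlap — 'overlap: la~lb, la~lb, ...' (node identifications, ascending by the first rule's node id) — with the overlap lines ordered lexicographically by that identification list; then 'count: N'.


label-compatible node identifications between L(r2) and L(r3): 0~1, 1~0, 1~2, 2~0, 2~2
2 of the induced correspondences are critical overlaps of r2 and r3.
overlap: 0~1, 1~2
overlap: 0~1, 1~2, 2~0
count: 2


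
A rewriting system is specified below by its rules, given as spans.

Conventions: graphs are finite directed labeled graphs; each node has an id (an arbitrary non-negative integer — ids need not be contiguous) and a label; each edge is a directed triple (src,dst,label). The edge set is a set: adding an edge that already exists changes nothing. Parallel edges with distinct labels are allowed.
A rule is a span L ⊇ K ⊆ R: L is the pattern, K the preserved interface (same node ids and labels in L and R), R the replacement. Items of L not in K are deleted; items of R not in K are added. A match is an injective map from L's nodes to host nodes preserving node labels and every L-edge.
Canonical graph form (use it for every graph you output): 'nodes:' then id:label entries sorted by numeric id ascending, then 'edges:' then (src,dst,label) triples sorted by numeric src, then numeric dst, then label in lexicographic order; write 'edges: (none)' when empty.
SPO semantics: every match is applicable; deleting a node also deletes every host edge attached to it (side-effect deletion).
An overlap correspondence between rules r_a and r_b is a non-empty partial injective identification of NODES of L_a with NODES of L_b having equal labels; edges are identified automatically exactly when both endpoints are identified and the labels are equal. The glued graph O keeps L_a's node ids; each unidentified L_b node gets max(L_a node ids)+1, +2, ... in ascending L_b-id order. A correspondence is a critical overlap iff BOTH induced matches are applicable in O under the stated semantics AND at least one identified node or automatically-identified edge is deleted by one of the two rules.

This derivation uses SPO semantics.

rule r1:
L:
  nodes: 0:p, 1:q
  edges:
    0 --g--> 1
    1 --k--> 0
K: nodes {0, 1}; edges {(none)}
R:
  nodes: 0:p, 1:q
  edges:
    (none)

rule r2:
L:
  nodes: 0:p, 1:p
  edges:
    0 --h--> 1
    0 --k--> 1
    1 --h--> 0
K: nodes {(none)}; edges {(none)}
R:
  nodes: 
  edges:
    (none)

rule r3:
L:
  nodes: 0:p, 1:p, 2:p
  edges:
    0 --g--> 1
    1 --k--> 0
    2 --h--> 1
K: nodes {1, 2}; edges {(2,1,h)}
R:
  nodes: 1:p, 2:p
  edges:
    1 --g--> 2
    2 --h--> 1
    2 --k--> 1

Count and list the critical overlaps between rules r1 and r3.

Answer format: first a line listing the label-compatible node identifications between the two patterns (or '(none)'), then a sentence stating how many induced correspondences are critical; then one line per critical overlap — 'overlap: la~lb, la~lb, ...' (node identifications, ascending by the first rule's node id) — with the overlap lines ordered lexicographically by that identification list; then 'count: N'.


label-compatible node identifications between L(r1) and L(r3): 0~0, 0~1, 0~2
1 of the induced correspondences is a critical overlap of r1 and r3.
overlap: 0~0
count: 1


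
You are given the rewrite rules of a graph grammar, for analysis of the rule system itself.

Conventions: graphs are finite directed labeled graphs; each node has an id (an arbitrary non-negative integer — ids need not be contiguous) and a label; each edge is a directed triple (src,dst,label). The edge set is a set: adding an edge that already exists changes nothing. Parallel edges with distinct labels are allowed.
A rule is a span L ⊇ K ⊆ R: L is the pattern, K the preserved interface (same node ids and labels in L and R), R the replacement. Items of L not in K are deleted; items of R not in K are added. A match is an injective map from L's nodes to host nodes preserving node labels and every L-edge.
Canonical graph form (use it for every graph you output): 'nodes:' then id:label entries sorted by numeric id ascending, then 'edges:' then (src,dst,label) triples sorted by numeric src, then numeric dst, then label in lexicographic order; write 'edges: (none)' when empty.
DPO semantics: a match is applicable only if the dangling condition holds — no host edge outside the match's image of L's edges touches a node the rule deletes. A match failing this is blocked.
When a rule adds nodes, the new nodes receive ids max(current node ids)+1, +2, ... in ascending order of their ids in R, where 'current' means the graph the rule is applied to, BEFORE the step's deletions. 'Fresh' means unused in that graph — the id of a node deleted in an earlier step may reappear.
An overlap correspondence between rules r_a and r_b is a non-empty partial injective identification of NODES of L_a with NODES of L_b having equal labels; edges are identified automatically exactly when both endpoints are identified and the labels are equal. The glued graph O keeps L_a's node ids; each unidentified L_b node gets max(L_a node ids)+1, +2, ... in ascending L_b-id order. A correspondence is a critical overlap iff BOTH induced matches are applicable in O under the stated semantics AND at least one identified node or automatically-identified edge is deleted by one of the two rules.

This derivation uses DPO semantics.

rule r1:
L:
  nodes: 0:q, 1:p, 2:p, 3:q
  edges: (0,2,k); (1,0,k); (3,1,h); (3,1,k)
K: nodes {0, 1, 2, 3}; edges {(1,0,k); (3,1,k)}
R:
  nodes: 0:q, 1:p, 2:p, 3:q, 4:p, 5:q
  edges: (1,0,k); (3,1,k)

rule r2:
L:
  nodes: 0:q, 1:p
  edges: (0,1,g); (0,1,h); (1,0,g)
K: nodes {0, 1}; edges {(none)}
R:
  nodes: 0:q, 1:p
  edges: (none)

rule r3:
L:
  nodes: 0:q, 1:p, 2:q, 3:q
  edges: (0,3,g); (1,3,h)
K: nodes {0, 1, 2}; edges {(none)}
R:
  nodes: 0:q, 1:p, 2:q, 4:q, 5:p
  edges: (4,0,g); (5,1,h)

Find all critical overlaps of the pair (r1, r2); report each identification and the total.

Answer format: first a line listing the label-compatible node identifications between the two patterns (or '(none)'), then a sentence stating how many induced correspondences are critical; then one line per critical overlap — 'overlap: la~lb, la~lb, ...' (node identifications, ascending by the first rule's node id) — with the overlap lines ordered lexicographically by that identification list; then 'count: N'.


label-compatible node identifications between L(r1) and L(r2): 0~0, 1~1, 2~1, 3~0
1 of the induced correspondences is a critical overlap of r1 and r2.
overlap: 1~1, 3~0
count: 1


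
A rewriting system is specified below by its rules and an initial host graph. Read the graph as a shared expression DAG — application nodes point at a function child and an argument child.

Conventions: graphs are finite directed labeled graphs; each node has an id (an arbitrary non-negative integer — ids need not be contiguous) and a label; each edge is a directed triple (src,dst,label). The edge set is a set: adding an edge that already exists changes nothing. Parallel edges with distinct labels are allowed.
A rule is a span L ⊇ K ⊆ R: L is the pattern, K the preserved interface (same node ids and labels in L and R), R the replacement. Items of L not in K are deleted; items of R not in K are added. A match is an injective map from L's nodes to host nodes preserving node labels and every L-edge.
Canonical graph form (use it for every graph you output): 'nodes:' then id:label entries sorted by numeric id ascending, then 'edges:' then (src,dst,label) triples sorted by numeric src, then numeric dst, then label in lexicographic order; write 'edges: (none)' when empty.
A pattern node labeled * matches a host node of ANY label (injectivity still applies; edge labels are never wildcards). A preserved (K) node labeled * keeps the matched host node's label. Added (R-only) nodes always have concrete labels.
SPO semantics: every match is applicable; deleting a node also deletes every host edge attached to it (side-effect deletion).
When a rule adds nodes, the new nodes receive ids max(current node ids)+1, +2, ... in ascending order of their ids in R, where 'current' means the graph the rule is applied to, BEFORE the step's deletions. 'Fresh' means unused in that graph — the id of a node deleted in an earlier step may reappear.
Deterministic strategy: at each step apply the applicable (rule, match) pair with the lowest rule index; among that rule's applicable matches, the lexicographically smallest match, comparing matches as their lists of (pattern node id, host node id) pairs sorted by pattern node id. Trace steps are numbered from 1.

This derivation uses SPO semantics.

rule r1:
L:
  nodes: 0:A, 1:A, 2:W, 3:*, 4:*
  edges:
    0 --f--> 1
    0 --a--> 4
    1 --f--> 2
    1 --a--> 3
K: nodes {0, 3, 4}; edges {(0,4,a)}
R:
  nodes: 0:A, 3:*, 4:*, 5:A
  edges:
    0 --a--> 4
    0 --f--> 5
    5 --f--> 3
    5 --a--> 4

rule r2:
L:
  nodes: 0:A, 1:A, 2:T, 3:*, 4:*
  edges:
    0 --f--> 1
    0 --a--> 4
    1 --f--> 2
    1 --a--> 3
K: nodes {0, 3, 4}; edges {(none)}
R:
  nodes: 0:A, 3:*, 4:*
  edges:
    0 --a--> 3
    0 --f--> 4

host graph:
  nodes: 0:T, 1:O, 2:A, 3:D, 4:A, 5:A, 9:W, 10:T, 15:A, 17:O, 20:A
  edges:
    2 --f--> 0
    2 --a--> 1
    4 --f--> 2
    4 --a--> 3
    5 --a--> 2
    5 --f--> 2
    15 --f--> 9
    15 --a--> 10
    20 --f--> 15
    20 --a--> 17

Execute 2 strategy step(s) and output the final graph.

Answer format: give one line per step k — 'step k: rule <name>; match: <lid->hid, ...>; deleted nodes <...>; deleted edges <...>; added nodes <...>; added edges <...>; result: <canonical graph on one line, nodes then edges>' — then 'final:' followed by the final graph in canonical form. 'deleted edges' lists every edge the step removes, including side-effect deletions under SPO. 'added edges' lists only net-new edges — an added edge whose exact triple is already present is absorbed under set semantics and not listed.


step 1: rule r1; match: 0->20, 1->15, 2->9, 3->10, 4->17; deleted nodes 9, 15; deleted edges (15,9,f); (15,10,a); (20,15,f); added nodes 21; added edges (20,21,f); (21,10,f); (21,17,a); result: nodes: 0:T, 1:O, 2:A, 3:D, 4:A, 5:A, 10:T, 17:O, 20:A, 21:A edges: (2,0,f); (2,1,a); (4,2,f); (4,3,a); (5,2,a); (5,2,f); (20,17,a); (20,21,f); (21,10,f); (21,17,a)
step 2: rule r2; match: 0->4, 1->2, 2->0, 3->1, 4->3; deleted nodes 0, 2; deleted edges (2,0,f); (2,1,a); (4,2,f); (4,3,a); (5,2,a); (5,2,f); added nodes (none); added edges (4,1,a); (4,3,f); result: nodes: 1:O, 3:D, 4:A, 5:A, 10:T, 17:O, 20:A, 21:A edges: (4,1,a); (4,3,f); (20,17,a); (20,21,f); (21,10,f); (21,17,a)
final:
nodes: 1:O, 3:D, 4:A, 5:A, 10:T, 17:O, 20:A, 21:A
edges: (4,1,a); (4,3,f); (20,17,a); (20,21,f); (21,10,f); (21,17,a)


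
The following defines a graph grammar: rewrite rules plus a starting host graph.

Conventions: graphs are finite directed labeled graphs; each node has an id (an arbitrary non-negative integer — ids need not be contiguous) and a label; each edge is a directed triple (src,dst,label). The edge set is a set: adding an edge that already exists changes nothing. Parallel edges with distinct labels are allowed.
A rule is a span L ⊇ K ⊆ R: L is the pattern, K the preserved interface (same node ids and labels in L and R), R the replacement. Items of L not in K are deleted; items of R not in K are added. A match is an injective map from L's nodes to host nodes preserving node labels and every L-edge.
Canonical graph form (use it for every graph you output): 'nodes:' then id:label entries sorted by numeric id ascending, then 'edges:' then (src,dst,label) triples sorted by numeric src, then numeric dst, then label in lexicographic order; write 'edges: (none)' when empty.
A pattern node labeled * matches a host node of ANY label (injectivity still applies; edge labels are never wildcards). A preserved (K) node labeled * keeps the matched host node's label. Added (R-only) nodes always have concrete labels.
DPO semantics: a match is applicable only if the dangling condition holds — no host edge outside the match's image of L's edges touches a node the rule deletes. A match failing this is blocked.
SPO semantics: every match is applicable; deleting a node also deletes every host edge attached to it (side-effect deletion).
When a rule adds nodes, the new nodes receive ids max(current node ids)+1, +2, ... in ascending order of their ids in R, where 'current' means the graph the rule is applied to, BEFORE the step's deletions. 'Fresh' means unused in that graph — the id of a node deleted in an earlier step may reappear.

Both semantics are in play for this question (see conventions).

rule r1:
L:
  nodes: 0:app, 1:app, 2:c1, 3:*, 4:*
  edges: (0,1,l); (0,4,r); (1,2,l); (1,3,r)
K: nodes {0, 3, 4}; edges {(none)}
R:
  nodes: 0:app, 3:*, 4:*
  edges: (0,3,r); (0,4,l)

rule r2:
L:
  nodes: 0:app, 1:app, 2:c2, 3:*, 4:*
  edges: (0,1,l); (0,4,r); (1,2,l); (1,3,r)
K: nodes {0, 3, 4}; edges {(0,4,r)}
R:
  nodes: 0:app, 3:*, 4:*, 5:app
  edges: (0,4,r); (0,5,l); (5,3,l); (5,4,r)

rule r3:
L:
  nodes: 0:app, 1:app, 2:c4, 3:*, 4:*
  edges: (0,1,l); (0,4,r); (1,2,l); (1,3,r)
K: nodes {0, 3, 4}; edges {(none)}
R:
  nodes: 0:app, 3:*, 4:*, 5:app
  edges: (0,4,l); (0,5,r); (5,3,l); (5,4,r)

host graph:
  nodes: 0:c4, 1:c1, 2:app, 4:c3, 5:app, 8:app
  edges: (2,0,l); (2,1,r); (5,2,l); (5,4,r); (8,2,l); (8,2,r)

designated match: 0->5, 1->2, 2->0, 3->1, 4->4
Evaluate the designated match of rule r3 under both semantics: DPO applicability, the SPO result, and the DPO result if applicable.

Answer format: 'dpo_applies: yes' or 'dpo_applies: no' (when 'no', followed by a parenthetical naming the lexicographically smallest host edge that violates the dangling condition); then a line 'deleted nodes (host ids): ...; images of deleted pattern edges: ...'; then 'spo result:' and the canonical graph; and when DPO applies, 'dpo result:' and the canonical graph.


dpo_applies: no
(the rule deletes node 2, which keeps host edge (8,2,l) outside the match image — the dangling condition fails, DPO blocks; SPO proceeds and side-deletes such edges)
deleted nodes (host ids): 0, 2; images of deleted pattern edges: (2,0,l); (2,1,r); (5,2,l); (5,4,r)
spo result:
nodes: 1:c1, 4:c3, 5:app, 8:app, 9:app
edges: (5,4,l); (5,9,r); (9,1,l); (9,4,r)


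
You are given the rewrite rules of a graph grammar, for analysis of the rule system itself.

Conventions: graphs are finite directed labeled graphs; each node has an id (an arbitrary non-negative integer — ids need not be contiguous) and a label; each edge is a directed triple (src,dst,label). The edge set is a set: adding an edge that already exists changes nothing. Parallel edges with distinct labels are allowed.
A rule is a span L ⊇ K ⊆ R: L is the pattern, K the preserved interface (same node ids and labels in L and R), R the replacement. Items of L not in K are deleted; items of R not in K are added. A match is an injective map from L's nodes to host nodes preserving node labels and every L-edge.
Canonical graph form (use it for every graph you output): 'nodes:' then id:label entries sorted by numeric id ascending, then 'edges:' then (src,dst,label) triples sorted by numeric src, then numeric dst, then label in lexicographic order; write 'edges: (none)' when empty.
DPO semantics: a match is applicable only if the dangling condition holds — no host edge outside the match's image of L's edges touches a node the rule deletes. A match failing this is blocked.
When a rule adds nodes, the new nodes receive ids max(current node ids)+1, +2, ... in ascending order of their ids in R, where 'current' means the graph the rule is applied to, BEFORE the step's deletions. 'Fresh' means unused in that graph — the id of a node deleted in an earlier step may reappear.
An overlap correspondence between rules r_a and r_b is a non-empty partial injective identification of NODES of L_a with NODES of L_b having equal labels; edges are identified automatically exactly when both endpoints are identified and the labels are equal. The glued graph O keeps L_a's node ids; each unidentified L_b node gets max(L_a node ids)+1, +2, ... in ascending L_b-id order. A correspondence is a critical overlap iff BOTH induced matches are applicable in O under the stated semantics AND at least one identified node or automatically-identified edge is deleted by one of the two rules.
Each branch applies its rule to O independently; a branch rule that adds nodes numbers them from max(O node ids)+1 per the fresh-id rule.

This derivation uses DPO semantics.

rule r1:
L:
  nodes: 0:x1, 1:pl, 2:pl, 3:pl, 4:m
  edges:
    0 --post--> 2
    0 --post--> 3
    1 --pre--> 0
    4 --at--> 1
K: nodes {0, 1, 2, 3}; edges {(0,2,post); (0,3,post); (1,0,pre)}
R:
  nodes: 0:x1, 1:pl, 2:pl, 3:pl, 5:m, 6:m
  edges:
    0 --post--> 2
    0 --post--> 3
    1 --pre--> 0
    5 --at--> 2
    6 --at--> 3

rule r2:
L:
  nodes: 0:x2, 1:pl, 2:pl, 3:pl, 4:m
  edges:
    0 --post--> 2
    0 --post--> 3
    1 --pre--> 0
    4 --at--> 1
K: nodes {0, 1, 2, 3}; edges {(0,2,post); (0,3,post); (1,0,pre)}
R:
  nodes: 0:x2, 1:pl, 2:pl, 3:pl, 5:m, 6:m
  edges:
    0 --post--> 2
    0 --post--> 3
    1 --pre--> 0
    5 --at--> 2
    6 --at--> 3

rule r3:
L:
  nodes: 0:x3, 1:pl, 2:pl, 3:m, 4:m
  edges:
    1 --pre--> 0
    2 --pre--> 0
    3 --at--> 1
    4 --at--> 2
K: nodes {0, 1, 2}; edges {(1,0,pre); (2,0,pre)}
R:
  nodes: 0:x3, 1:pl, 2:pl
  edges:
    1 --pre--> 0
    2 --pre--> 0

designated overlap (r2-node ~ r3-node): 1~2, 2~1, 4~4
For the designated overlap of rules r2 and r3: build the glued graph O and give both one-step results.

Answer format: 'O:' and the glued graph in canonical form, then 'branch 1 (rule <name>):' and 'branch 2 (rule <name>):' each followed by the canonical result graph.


O:
nodes: 0:x2, 1:pl, 2:pl, 3:pl, 4:m, 5:x3, 6:m
edges: (0,2,post); (0,3,post); (1,0,pre); (1,5,pre); (2,5,pre); (4,1,at); (6,2,at)
branch 1 (rule r2):
nodes: 0:x2, 1:pl, 2:pl, 3:pl, 5:x3, 6:m, 7:m, 8:m
edges: (0,2,post); (0,3,post); (1,0,pre); (1,5,pre); (2,5,pre); (6,2,at); (7,2,at); (8,3,at)
branch 2 (rule r3):
nodes: 0:x2, 1:pl, 2:pl, 3:pl, 5:x3
edges: (0,2,post); (0,3,post); (1,0,pre); (1,5,pre); (2,5,pre)


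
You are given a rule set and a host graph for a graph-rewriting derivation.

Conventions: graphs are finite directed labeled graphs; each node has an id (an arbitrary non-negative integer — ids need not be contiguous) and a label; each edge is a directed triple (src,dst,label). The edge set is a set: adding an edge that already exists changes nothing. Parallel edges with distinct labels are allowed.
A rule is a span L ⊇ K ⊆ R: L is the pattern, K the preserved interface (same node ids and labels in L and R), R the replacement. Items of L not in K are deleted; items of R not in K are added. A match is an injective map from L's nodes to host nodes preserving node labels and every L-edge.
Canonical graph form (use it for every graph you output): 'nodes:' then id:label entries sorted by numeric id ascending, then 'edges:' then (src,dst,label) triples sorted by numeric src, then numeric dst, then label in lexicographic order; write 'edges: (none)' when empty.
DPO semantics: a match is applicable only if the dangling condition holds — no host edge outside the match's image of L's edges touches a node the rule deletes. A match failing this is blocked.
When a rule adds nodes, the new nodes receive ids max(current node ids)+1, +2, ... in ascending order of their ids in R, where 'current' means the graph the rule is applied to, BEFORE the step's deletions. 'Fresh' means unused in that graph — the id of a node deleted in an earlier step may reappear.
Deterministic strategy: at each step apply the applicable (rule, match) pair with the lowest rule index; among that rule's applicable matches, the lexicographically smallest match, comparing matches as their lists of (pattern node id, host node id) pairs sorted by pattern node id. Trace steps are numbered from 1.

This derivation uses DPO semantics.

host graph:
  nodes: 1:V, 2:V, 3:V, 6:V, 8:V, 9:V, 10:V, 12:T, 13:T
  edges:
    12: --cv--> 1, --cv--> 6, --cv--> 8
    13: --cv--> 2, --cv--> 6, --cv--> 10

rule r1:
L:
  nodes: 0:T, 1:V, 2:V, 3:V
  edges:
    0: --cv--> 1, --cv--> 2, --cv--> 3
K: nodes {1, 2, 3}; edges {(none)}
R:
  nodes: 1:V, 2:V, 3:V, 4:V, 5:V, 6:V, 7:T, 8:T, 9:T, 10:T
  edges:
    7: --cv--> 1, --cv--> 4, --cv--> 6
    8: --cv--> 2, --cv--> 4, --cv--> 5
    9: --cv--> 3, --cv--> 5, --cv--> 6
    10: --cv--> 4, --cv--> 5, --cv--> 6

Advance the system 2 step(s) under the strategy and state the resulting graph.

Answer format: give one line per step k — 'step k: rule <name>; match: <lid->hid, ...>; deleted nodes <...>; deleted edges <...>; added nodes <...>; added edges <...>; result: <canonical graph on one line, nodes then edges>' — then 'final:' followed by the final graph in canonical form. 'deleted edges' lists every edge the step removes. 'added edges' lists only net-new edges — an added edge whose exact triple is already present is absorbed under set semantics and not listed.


step 1: rule r1; match: 0->12, 1->1, 2->6, 3->8; deleted nodes 12; deleted edges (12,1,cv); (12,6,cv); (12,8,cv); added nodes 14, 15, 16, 17, 18, 19, 20; added edges (17,1,cv); (17,14,cv); (17,16,cv); (18,6,cv); (18,14,cv); (18,15,cv); (19,8,cv); (19,15,cv); (19,16,cv); (20,14,cv); (20,15,cv); (20,16,cv); result: nodes: 1:V, 2:V, 3:V, 6:V, 8:V, 9:V, 10:V, 13:T, 14:V, 15:V, 16:V, 17:T, 18:T, 19:T, 20:T edges: (13,2,cv); (13,6,cv); (13,10,cv); (17,1,cv); (17,14,cv); (17,16,cv); (18,6,cv); (18,14,cv); (18,15,cv); (19,8,cv); (19,15,cv); (19,16,cv); (20,14,cv); (20,15,cv); (20,16,cv)
step 2: rule r1; match: 0->13, 1->2, 2->6, 3->10; deleted nodes 13; deleted edges (13,2,cv); (13,6,cv); (13,10,cv); added nodes 21, 22, 23, 24, 25, 26, 27; added edges (24,2,cv); (24,21,cv); (24,23,cv); (25,6,cv); (25,21,cv); (25,22,cv); (26,10,cv); (26,22,cv); (26,23,cv); (27,21,cv); (27,22,cv); (27,23,cv); result: nodes: 1:V, 2:V, 3:V, 6:V, 8:V, 9:V, 10:V, 14:V, 15:V, 16:V, 17:T, 18:T, 19:T, 20:T, 21:V, 22:V, 23:V, 24:T, 25:T, 26:T, 27:T edges: (17,1,cv); (17,14,cv); (17,16,cv); (18,6,cv); (18,14,cv); (18,15,cv); (19,8,cv); (19,15,cv); (19,16,cv); (20,14,cv); (20,15,cv); (20,16,cv); (24,2,cv); (24,21,cv); (24,23,cv); (25,6,cv); (25,21,cv); (25,22,cv); (26,10,cv); (26,22,cv); (26,23,cv); (27,21,cv); (27,22,cv); (27,23,cv)
final:
nodes: 1:V, 2:V, 3:V, 6:V, 8:V, 9:V, 10:V, 14:V, 15:V, 16:V, 17:T, 18:T, 19:T, 20:T, 21:V, 22:V, 23:V, 24:T, 25:T, 26:T, 27:T
edges: (17,1,cv); (17,14,cv); (17,16,cv); (18,6,cv); (18,14,cv); (18,15,cv); (19,8,cv); (19,15,cv); (19,16,cv); (20,14,cv); (20,15,cv); (20,16,cv); (24,2,cv); (24,21,cv); (24,23,cv); (25,6,cv); (25,21,cv); (25,22,cv); (26,10,cv); (26,22,cv); (26,23,cv); (27,21,cv); (27,22,cv); (27,23,cv)


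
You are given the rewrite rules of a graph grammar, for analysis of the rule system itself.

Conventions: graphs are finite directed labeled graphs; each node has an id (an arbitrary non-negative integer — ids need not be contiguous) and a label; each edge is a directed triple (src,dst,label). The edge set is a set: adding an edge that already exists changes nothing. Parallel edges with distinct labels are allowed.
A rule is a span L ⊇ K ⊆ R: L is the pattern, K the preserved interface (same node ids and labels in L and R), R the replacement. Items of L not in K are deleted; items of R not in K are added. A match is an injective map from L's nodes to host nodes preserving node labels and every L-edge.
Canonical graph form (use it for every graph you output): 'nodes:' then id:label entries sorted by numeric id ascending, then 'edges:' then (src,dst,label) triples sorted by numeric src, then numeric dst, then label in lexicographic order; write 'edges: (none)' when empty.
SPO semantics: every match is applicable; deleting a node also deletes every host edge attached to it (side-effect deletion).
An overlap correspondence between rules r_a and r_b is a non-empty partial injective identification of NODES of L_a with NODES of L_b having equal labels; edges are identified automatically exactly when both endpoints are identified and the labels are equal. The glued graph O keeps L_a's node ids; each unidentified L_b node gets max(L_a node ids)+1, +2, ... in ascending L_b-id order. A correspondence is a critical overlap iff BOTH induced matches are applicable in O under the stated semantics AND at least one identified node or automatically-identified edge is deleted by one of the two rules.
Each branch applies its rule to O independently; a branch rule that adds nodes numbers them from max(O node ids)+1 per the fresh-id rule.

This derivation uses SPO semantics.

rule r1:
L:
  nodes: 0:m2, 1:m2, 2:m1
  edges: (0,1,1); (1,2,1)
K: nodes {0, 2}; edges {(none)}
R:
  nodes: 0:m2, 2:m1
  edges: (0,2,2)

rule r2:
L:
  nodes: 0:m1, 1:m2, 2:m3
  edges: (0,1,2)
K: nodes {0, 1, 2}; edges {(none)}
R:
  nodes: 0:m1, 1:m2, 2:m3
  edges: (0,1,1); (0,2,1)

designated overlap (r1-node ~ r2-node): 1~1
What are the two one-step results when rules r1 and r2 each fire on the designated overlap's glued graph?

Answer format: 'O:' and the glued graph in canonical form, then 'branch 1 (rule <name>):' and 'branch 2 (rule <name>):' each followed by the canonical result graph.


O:
nodes: 0:m2, 1:m2, 2:m1, 3:m1, 4:m3
edges: (0,1,1); (1,2,1); (3,1,2)
branch 1 (rule r1):
nodes: 0:m2, 2:m1, 3:m1, 4:m3
edges: (0,2,2)
branch 2 (rule r2):
nodes: 0:m2, 1:m2, 2:m1, 3:m1, 4:m3
edges: (0,1,1); (1,2,1); (3,1,1); (3,4,1)


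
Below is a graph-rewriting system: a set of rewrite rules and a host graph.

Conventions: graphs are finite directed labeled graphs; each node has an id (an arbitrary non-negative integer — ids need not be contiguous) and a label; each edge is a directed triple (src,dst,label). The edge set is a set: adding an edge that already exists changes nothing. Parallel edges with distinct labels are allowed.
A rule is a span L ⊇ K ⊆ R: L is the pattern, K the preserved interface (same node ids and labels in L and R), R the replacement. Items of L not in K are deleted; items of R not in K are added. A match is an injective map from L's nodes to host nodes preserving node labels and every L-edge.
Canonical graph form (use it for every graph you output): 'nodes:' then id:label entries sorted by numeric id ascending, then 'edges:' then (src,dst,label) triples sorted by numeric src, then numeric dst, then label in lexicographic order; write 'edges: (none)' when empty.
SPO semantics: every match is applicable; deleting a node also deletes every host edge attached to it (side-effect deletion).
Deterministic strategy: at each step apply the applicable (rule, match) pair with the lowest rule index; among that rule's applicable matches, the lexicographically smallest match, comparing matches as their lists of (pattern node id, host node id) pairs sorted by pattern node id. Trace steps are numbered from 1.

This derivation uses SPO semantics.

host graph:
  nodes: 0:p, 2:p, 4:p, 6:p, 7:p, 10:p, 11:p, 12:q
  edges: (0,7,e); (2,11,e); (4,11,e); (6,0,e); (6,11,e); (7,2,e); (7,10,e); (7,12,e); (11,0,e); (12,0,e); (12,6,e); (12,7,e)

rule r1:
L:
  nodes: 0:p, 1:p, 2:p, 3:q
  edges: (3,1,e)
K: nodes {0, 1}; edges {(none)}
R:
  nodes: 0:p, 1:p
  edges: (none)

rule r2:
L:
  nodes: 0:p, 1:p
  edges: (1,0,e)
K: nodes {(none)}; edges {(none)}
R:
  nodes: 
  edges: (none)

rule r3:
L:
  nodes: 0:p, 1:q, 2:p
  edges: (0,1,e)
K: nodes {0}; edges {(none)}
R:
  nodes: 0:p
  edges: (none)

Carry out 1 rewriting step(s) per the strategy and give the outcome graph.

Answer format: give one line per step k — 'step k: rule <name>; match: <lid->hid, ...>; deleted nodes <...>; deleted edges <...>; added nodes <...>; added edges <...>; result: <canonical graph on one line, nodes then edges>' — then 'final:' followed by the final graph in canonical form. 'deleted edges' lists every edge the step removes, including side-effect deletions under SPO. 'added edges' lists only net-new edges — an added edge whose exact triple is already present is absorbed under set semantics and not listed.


step 1: rule r1; match: 0->0, 1->6, 2->2, 3->12; deleted nodes 2, 12; deleted edges (2,11,e); (7,2,e); (7,12,e); (12,0,e); (12,6,e); (12,7,e); added nodes (none); added edges (none); result: nodes: 0:p, 4:p, 6:p, 7:p, 10:p, 11:p edges: (0,7,e); (4,11,e); (6,0,e); (6,11,e); (7,10,e); (11,0,e)
final:
nodes: 0:p, 4:p, 6:p, 7:p, 10:p, 11:p
edges: (0,7,e); (4,11,e); (6,0,e); (6,11,e); (7,10,e); (11,0,e)


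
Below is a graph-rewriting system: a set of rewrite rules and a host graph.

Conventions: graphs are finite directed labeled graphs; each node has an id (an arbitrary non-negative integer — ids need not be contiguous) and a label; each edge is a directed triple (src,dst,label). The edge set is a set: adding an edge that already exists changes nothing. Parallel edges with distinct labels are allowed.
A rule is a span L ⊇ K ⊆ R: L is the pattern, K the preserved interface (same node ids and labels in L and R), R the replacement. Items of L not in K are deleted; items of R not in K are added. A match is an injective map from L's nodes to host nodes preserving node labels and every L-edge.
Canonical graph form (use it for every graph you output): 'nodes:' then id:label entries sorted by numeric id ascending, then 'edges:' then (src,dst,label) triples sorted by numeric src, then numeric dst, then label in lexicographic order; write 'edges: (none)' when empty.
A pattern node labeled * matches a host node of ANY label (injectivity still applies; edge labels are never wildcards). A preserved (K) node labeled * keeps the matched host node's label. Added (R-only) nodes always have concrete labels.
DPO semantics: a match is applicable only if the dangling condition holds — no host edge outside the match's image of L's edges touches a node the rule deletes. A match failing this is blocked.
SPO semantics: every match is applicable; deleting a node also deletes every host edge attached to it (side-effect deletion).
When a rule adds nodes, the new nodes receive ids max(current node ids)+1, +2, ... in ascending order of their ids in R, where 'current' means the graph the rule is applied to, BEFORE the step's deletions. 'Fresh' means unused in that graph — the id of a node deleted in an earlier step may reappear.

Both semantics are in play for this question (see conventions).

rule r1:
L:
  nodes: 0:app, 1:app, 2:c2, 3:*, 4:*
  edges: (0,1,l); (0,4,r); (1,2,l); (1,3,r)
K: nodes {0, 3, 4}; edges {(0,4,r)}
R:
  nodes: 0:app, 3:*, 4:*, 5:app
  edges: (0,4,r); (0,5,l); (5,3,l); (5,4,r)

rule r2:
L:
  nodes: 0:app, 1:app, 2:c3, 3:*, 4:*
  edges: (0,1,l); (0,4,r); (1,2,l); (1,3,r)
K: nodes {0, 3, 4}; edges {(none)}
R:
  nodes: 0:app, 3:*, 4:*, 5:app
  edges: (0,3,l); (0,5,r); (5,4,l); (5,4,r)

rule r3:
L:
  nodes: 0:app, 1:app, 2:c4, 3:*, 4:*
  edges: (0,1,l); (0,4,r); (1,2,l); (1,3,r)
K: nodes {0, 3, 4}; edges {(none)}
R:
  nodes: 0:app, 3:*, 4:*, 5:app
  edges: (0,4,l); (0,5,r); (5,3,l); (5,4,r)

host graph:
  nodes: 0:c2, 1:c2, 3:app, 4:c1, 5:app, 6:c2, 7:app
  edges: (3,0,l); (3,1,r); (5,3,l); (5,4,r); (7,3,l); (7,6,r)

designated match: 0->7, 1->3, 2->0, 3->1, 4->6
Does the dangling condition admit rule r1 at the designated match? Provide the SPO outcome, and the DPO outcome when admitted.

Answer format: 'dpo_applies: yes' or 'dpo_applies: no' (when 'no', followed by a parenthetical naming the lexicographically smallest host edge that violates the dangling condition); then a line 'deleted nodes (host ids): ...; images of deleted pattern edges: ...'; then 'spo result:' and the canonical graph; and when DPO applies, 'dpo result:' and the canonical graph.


dpo_applies: no
(the rule deletes node 3, which keeps host edge (5,3,l) outside the match image — the dangling condition fails, DPO blocks; SPO proceeds and side-deletes such edges)
deleted nodes (host ids): 0, 3; images of deleted pattern edges: (3,0,l); (3,1,r); (7,3,l)
spo result:
nodes: 1:c2, 4:c1, 5:app, 6:c2, 7:app, 8:app
edges: (5,4,r); (7,6,r); (7,8,l); (8,1,l); (8,6,r)


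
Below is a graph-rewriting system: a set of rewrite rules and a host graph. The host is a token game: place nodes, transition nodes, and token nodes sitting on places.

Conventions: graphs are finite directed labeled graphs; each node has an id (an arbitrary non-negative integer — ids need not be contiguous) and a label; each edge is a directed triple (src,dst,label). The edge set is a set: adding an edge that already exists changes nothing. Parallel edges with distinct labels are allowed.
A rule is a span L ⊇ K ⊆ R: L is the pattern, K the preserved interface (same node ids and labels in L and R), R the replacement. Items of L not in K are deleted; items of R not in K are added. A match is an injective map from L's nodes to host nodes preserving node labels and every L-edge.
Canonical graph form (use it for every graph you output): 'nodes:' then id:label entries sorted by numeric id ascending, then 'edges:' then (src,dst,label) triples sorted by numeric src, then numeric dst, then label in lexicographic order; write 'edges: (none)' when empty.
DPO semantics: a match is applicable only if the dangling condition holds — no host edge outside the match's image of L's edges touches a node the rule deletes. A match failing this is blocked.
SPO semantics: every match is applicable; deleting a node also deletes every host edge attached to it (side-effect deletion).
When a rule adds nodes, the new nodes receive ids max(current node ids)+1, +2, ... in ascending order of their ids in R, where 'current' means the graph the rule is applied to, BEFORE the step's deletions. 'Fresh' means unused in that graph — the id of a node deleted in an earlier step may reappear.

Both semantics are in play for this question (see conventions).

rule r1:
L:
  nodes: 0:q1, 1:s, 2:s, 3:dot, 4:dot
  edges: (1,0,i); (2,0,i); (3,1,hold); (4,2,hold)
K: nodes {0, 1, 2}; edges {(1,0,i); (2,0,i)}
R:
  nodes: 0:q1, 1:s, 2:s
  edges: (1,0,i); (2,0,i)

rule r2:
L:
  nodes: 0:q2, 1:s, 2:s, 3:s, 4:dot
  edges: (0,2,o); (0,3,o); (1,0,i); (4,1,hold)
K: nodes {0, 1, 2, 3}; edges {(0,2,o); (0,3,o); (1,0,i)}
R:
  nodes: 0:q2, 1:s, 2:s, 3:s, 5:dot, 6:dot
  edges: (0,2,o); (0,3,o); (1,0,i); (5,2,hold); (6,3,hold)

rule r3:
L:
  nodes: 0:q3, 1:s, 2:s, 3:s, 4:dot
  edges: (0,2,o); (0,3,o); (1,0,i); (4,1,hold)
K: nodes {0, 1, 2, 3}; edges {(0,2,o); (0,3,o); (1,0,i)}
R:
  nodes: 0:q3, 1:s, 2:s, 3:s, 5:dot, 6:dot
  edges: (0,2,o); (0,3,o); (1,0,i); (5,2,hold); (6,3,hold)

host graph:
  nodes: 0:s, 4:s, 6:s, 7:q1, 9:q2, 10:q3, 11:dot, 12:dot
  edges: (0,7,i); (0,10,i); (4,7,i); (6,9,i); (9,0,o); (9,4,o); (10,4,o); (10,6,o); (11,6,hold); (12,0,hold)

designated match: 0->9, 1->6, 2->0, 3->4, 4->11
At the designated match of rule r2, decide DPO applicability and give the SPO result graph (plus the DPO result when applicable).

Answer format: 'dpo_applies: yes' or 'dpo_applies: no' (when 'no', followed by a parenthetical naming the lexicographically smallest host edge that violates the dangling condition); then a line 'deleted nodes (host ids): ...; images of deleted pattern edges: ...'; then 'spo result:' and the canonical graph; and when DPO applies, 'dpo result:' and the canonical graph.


dpo_applies: yes
deleted nodes (host ids): 11; images of deleted pattern edges: (11,6,hold)
spo result:
nodes: 0:s, 4:s, 6:s, 7:q1, 9:q2, 10:q3, 12:dot, 13:dot, 14:dot
edges: (0,7,i); (0,10,i); (4,7,i); (6,9,i); (9,0,o); (9,4,o); (10,4,o); (10,6,o); (12,0,hold); (13,0,hold); (14,4,hold)
dpo result:
nodes: 0:s, 4:s, 6:s, 7:q1, 9:q2, 10:q3, 12:dot, 13:dot, 14:dot
edges: (0,7,i); (0,10,i); (4,7,i); (6,9,i); (9,0,o); (9,4,o); (10,4,o); (10,6,o); (12,0,hold); (13,0,hold); (14,4,hold)


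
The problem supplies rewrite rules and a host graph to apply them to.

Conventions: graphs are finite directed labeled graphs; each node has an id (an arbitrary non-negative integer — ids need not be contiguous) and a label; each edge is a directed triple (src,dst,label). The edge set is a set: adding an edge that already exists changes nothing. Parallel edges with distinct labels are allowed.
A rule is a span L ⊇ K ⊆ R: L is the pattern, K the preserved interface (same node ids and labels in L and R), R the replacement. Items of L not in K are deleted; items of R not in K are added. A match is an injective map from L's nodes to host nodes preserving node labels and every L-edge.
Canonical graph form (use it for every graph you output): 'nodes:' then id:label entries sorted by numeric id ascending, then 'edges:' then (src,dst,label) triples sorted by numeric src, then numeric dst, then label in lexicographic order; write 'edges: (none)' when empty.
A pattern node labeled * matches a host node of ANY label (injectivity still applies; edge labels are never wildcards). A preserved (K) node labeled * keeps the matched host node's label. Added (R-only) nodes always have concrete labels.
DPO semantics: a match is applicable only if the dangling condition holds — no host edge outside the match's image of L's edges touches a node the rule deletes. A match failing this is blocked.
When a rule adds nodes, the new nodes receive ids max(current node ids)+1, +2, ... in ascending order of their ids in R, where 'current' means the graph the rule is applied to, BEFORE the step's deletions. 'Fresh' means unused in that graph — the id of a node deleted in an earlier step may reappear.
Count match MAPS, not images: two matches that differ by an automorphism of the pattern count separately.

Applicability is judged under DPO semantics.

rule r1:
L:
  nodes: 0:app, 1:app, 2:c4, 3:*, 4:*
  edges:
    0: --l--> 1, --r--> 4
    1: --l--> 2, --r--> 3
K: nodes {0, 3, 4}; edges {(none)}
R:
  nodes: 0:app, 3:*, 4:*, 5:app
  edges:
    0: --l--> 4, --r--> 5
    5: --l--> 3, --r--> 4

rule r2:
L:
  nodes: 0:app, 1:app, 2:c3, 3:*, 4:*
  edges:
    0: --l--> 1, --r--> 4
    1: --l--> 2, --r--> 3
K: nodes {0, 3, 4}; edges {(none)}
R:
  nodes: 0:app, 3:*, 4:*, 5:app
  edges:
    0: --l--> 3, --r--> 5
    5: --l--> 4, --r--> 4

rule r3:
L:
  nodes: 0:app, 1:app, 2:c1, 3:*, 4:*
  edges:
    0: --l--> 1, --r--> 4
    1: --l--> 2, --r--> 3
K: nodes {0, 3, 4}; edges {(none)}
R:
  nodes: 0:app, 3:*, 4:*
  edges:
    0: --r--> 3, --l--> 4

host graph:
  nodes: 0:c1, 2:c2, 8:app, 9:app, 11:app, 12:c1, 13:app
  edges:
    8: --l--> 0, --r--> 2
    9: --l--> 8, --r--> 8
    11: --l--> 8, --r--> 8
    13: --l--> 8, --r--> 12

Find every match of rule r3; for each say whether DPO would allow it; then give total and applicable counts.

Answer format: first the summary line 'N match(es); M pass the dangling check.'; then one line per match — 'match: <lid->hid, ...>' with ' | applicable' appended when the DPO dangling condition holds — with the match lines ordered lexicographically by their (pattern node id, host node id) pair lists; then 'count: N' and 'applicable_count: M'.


1 match(es); 0 pass the dangling check.
match: 0->13, 1->8, 2->0, 3->2, 4->12
count: 1
applicable_count: 0
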